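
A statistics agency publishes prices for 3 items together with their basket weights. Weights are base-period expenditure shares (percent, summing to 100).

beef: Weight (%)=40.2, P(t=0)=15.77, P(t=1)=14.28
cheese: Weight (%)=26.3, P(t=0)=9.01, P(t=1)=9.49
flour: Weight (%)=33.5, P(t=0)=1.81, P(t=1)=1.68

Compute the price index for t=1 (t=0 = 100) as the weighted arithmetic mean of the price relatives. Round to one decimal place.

beef: 40.2 × (14.28/15.77) = 40.2 × 0.905517 = 36.4018
cheese: 26.3 × (9.49/9.01) = 26.3 × 1.053274 = 27.7011
flour: 33.5 × (1.68/1.81) = 33.5 × 0.928177 = 31.0939
Index = Σ wᵢ·(p₁ᵢ/p₀ᵢ) = 36.4018 + 27.7011 + 31.0939 = 95.1968

95.2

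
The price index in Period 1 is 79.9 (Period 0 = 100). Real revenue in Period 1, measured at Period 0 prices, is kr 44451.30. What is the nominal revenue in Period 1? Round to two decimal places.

35516.59

Nominal = Real × (Index/100) = 44451.30 × (79.9/100)
        = 44451.30 × 0.799 = 35516.5887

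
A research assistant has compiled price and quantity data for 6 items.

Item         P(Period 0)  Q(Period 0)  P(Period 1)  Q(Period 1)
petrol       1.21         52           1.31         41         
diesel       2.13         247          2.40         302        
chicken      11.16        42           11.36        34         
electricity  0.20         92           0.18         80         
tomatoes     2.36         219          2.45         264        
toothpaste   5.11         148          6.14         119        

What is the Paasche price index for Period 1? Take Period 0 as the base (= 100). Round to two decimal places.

110.23

Paasche price index uses current-period quantities as weights.
ΣP(Period 1)·Q(Period 1) = 1.31×41 + 2.40×302 + 11.36×34 + 0.18×80 + 2.45×264 + 6.14×119 = 53.71 + 724.8 + 386.24 + 14.4 + 646.8 + 730.66 = 2556.61
ΣP(Period 0)·Q(Period 1) = 1.21×41 + 2.13×302 + 11.16×34 + 0.20×80 + 2.36×264 + 5.11×119 = 49.61 + 643.26 + 379.44 + 16 + 623.04 + 608.09 = 2319.44
Index = 2556.61 / 2319.44 × 100 = 110.2253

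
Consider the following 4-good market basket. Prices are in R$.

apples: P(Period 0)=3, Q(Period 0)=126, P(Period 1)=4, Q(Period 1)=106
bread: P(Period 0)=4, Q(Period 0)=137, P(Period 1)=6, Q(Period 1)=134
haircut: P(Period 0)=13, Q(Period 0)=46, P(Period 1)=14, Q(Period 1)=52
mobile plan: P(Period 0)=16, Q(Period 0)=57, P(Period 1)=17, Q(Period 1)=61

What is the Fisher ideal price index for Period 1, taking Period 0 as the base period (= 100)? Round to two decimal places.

120.04

Laspeyres component (base-period weights):
ΣP(Period 1)Q(Period 0) = 4×126 + 6×137 + 14×46 + 17×57 = 504 + 822 + 644 + 969 = 2939
ΣP(Period 0)Q(Period 0) = 3×126 + 4×137 + 13×46 + 16×57 = 378 + 548 + 598 + 912 = 2436
L = 2939 / 2436 × 100 = 120.6486
Paasche component (current-period weights):
ΣP(Period 1)Q(Period 1) = 4×106 + 6×134 + 14×52 + 17×61 = 424 + 804 + 728 + 1037 = 2993
ΣP(Period 0)Q(Period 1) = 3×106 + 4×134 + 13×52 + 16×61 = 318 + 536 + 676 + 976 = 2506
P = 2993 / 2506 × 100 = 119.4334
Fisher = √(L × P) = √(120.6486 × 119.4334) = 120.0394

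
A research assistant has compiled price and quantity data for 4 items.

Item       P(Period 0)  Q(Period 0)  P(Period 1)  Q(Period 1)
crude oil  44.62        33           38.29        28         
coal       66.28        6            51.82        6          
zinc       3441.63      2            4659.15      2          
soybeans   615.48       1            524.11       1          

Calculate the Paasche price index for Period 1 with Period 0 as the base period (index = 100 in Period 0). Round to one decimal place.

Paasche price index uses current-period quantities as weights.
ΣP(Period 1)·Q(Period 1) = 38.29×28 + 51.82×6 + 4659.15×2 + 524.11×1 = 1072.12 + 310.92 + 9318.3 + 524.11 = 11225.45
ΣP(Period 0)·Q(Period 1) = 44.62×28 + 66.28×6 + 3441.63×2 + 615.48×1 = 1249.36 + 397.68 + 6883.26 + 615.48 = 9145.78
Index = 11225.45 / 9145.78 × 100 = 122.7391

122.7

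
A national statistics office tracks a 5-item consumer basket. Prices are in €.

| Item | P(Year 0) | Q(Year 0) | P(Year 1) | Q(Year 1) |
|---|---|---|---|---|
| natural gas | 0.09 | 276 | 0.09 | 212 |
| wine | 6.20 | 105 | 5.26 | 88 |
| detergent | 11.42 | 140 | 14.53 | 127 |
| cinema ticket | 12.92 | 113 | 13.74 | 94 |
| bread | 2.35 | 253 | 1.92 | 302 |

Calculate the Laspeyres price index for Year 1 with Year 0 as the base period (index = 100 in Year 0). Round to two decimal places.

107.40

Laspeyres price index uses base-period quantities as weights.
ΣP(Year 1)·Q(Year 0) = 0.09×276 + 5.26×105 + 14.53×140 + 13.74×113 + 1.92×253 = 24.84 + 552.3 + 2034.2 + 1552.62 + 485.76 = 4649.72
ΣP(Year 0)·Q(Year 0) = 0.09×276 + 6.20×105 + 11.42×140 + 12.92×113 + 2.35×253 = 24.84 + 651 + 1598.8 + 1459.96 + 594.55 = 4329.15
Index = 4649.72 / 4329.15 × 100 = 107.4049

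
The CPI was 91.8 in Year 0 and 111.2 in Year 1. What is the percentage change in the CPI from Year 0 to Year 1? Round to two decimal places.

Change = (111.2 − 91.8) / 91.8 × 100
       = 19.4 / 91.8 × 100 = 21.1329%

21.13%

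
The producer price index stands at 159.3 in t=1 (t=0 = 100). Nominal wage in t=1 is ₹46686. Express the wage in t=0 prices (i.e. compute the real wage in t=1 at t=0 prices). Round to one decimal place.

Real = Nominal ÷ (Index/100) = 46686 ÷ (159.3/100)
     = 46686 ÷ 1.593 = 29306.9680

29307.0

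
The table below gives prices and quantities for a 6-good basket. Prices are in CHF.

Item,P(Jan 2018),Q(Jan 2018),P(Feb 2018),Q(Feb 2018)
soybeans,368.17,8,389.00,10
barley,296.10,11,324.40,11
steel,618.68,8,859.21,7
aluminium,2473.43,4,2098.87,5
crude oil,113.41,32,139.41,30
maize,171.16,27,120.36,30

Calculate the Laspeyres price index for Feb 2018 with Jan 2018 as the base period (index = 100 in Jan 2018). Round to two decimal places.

Laspeyres price index uses base-period quantities as weights.
ΣP(Feb 2018)·Q(Jan 2018) = 389.00×8 + 324.40×11 + 859.21×8 + 2098.87×4 + 139.41×32 + 120.36×27 = 3112 + 3568.4 + 6873.68 + 8395.48 + 4461.12 + 3249.72 = 29660.4
ΣP(Jan 2018)·Q(Jan 2018) = 368.17×8 + 296.10×11 + 618.68×8 + 2473.43×4 + 113.41×32 + 171.16×27 = 2945.36 + 3257.1 + 4949.44 + 9893.72 + 3629.12 + 4621.32 = 29296.06
Index = 29660.4 / 29296.06 × 100 = 101.2436

101.24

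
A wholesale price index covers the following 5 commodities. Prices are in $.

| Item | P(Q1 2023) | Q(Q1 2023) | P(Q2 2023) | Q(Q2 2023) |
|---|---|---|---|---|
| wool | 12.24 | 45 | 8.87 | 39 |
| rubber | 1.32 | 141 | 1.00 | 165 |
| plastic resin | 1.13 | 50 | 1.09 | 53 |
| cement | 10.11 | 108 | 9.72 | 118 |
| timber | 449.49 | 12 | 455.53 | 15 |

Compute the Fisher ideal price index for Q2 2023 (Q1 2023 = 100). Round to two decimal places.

Laspeyres component (base-period weights):
ΣP(Q2 2023)Q(Q1 2023) = 8.87×45 + 1.00×141 + 1.09×50 + 9.72×108 + 455.53×12 = 399.15 + 141 + 54.5 + 1049.76 + 5466.36 = 7110.77
ΣP(Q1 2023)Q(Q1 2023) = 12.24×45 + 1.32×141 + 1.13×50 + 10.11×108 + 449.49×12 = 550.8 + 186.12 + 56.5 + 1091.88 + 5393.88 = 7279.18
L = 7110.77 / 7279.18 × 100 = 97.6864
Paasche component (current-period weights):
ΣP(Q2 2023)Q(Q2 2023) = 8.87×39 + 1.00×165 + 1.09×53 + 9.72×118 + 455.53×15 = 345.93 + 165 + 57.77 + 1146.96 + 6832.95 = 8548.61
ΣP(Q1 2023)Q(Q2 2023) = 12.24×39 + 1.32×165 + 1.13×53 + 10.11×118 + 449.49×15 = 477.36 + 217.8 + 59.89 + 1192.98 + 6742.35 = 8690.38
P = 8548.61 / 8690.38 × 100 = 98.3687
Fisher = √(L × P) = √(97.6864 × 98.3687) = 98.0269

98.03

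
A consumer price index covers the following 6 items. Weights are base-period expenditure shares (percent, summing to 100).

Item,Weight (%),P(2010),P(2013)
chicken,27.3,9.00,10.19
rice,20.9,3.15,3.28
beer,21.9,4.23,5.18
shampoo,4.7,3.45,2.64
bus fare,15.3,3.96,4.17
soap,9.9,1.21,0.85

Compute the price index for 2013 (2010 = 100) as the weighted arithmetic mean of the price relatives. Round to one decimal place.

chicken: 27.3 × (10.19/9.00) = 27.3 × 1.132222 = 30.9097
rice: 20.9 × (3.28/3.15) = 20.9 × 1.041270 = 21.7625
beer: 21.9 × (5.18/4.23) = 21.9 × 1.224586 = 26.8184
shampoo: 4.7 × (2.64/3.45) = 4.7 × 0.765217 = 3.5965
bus fare: 15.3 × (4.17/3.96) = 15.3 × 1.053030 = 16.1114
soap: 9.9 × (0.85/1.21) = 9.9 × 0.702479 = 6.9545
Index = Σ wᵢ·(p₁ᵢ/p₀ᵢ) = 30.9097 + 21.7625 + 26.8184 + 3.5965 + 16.1114 + 6.9545 = 106.1531

106.2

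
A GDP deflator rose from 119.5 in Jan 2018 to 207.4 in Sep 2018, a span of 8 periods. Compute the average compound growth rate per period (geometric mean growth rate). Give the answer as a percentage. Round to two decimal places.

7.13%

Growth factor = (207.4/119.5)^(1/8) = (1.735565)^(1/8) = 1.071347
Growth rate = 1.071347 − 1 = 0.071347 = 7.1347%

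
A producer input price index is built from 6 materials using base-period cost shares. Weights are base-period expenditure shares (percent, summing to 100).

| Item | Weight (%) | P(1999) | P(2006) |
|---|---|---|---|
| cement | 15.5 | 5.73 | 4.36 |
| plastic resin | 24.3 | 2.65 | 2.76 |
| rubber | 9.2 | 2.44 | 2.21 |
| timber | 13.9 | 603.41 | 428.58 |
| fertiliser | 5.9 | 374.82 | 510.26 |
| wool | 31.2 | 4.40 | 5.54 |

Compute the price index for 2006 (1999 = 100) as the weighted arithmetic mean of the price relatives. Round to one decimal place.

cement: 15.5 × (4.36/5.73) = 15.5 × 0.760908 = 11.7941
plastic resin: 24.3 × (2.76/2.65) = 24.3 × 1.041509 = 25.3087
rubber: 9.2 × (2.21/2.44) = 9.2 × 0.905738 = 8.3328
timber: 13.9 × (428.58/603.41) = 13.9 × 0.710263 = 9.8727
fertiliser: 5.9 × (510.26/374.82) = 5.9 × 1.361347 = 8.0319
wool: 31.2 × (5.54/4.40) = 31.2 × 1.259091 = 39.2836
Index = Σ wᵢ·(p₁ᵢ/p₀ᵢ) = 11.7941 + 25.3087 + 8.3328 + 9.8727 + 8.0319 + 39.2836 = 102.6238

102.6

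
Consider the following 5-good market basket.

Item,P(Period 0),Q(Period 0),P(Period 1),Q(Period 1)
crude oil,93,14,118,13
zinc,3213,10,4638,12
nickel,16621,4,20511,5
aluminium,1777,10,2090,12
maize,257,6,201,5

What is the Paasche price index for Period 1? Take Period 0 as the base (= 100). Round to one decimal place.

Paasche price index uses current-period quantities as weights.
ΣP(Period 1)·Q(Period 1) = 118×13 + 4638×12 + 20511×5 + 2090×12 + 201×5 = 1534 + 55656 + 102555 + 25080 + 1005 = 185830
ΣP(Period 0)·Q(Period 1) = 93×13 + 3213×12 + 16621×5 + 1777×12 + 257×5 = 1209 + 38556 + 83105 + 21324 + 1285 = 145479
Index = 185830 / 145479 × 100 = 127.7366

127.7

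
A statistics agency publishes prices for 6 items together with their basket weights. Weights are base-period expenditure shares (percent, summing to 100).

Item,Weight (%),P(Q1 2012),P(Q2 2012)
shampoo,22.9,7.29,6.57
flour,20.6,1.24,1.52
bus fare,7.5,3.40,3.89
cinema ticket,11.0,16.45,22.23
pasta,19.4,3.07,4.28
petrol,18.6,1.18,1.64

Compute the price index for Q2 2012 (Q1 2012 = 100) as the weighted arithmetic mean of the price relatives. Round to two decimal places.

shampoo: 22.9 × (6.57/7.29) = 22.9 × 0.901235 = 20.6383
flour: 20.6 × (1.52/1.24) = 20.6 × 1.225806 = 25.2516
bus fare: 7.5 × (3.89/3.40) = 7.5 × 1.144118 = 8.5809
cinema ticket: 11.0 × (22.23/16.45) = 11.0 × 1.351368 = 14.8650
pasta: 19.4 × (4.28/3.07) = 19.4 × 1.394137 = 27.0463
petrol: 18.6 × (1.64/1.18) = 18.6 × 1.389831 = 25.8508
Index = Σ wᵢ·(p₁ᵢ/p₀ᵢ) = 20.6383 + 25.2516 + 8.5809 + 14.8650 + 27.0463 + 25.8508 = 122.2329

122.23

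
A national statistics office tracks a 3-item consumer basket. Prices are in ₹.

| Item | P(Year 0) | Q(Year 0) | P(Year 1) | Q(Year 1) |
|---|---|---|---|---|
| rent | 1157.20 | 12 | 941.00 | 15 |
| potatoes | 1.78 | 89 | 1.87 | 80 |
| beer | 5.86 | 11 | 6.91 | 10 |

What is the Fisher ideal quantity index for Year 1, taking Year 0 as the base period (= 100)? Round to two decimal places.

124.36

Laspeyres component (base-period weights):
ΣP(Year 0)Q(Year 1) = 1157.20×15 + 1.78×80 + 5.86×10 = 17358 + 142.4 + 58.6 = 17559
ΣP(Year 0)Q(Year 0) = 1157.20×12 + 1.78×89 + 5.86×11 = 13886.4 + 158.42 + 64.46 = 14109.28
L = 17559 / 14109.28 × 100 = 124.4500
Paasche component (current-period weights):
ΣP(Year 1)Q(Year 1) = 941.00×15 + 1.87×80 + 6.91×10 = 14115 + 149.6 + 69.1 = 14333.7
ΣP(Year 1)Q(Year 0) = 941.00×12 + 1.87×89 + 6.91×11 = 11292 + 166.43 + 76.01 = 11534.44
P = 14333.7 / 11534.44 × 100 = 124.2687
Fisher = √(L × P) = √(124.4500 × 124.2687) = 124.3593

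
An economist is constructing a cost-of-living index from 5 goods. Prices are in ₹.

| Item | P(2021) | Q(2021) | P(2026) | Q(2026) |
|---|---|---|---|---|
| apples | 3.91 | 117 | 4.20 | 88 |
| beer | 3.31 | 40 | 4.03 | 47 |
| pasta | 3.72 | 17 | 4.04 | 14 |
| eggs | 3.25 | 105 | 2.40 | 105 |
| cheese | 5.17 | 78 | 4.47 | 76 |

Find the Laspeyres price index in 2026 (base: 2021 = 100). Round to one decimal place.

94.6

Laspeyres price index uses base-period quantities as weights.
ΣP(2026)·Q(2021) = 4.20×117 + 4.03×40 + 4.04×17 + 2.40×105 + 4.47×78 = 491.4 + 161.2 + 68.68 + 252 + 348.66 = 1321.94
ΣP(2021)·Q(2021) = 3.91×117 + 3.31×40 + 3.72×17 + 3.25×105 + 5.17×78 = 457.47 + 132.4 + 63.24 + 341.25 + 403.26 = 1397.62
Index = 1321.94 / 1397.62 × 100 = 94.5851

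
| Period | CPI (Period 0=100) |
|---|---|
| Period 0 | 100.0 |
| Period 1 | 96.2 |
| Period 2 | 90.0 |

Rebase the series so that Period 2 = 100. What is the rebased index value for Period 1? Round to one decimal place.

106.9

Rebased(Period 1) = 96.2 / 90.0 × 100 = 106.8889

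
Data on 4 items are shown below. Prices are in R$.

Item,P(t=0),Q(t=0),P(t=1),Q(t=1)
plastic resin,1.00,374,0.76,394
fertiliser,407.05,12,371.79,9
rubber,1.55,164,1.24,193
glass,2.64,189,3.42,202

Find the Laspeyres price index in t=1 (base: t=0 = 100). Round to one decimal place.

93.1

Laspeyres price index uses base-period quantities as weights.
ΣP(t=1)·Q(t=0) = 0.76×374 + 371.79×12 + 1.24×164 + 3.42×189 = 284.24 + 4461.48 + 203.36 + 646.38 = 5595.46
ΣP(t=0)·Q(t=0) = 1.00×374 + 407.05×12 + 1.55×164 + 2.64×189 = 374 + 4884.6 + 254.2 + 498.96 = 6011.76
Index = 5595.46 / 6011.76 × 100 = 93.0752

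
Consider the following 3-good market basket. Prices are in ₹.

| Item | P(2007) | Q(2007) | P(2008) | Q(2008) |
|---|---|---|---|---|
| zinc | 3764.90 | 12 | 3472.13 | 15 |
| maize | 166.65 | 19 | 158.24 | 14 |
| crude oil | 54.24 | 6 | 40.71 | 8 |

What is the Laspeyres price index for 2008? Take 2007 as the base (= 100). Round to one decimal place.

Laspeyres price index uses base-period quantities as weights.
ΣP(2008)·Q(2007) = 3472.13×12 + 158.24×19 + 40.71×6 = 41665.56 + 3006.56 + 244.26 = 44916.38
ΣP(2007)·Q(2007) = 3764.90×12 + 166.65×19 + 54.24×6 = 45178.8 + 3166.35 + 325.44 = 48670.59
Index = 44916.38 / 48670.59 × 100 = 92.2865

92.3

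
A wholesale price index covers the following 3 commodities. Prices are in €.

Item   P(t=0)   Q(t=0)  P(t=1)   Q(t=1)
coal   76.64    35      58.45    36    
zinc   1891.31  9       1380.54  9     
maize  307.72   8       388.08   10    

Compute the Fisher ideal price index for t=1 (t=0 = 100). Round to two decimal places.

Laspeyres component (base-period weights):
ΣP(t=1)Q(t=0) = 58.45×35 + 1380.54×9 + 388.08×8 = 2045.75 + 12424.86 + 3104.64 = 17575.25
ΣP(t=0)Q(t=0) = 76.64×35 + 1891.31×9 + 307.72×8 = 2682.4 + 17021.79 + 2461.76 = 22165.95
L = 17575.25 / 22165.95 × 100 = 79.2894
Paasche component (current-period weights):
ΣP(t=1)Q(t=1) = 58.45×36 + 1380.54×9 + 388.08×10 = 2104.2 + 12424.86 + 3880.8 = 18409.86
ΣP(t=0)Q(t=1) = 76.64×36 + 1891.31×9 + 307.72×10 = 2759.04 + 17021.79 + 3077.2 = 22858.03
P = 18409.86 / 22858.03 × 100 = 80.5400
Fisher = √(L × P) = √(79.2894 × 80.5400) = 79.9123

79.91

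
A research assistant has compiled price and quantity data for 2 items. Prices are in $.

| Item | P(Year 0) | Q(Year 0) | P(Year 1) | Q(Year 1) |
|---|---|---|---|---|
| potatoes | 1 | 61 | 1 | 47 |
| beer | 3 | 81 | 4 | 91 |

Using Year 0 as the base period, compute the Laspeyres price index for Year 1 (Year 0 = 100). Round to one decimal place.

Laspeyres price index uses base-period quantities as weights.
ΣP(Year 1)·Q(Year 0) = 1×61 + 4×81 = 61 + 324 = 385
ΣP(Year 0)·Q(Year 0) = 1×61 + 3×81 = 61 + 243 = 304
Index = 385 / 304 × 100 = 126.6447

126.6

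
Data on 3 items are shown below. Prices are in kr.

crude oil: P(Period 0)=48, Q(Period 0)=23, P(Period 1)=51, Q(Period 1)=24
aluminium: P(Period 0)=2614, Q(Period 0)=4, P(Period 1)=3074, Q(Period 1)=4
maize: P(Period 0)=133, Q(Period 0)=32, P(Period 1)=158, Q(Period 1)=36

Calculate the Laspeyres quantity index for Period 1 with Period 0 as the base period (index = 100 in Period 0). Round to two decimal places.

103.67

Laspeyres quantity index uses base-period prices as weights.
ΣP(Period 0)·Q(Period 1) = 48×24 + 2614×4 + 133×36 = 1152 + 10456 + 4788 = 16396
ΣP(Period 0)·Q(Period 0) = 48×23 + 2614×4 + 133×32 = 1104 + 10456 + 4256 = 15816
Index = 16396 / 15816 × 100 = 103.6672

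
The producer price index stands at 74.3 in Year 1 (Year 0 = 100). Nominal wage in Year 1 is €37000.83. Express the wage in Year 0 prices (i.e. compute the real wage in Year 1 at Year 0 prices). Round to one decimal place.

49799.2

Real = Nominal ÷ (Index/100) = 37000.83 ÷ (74.3/100)
     = 37000.83 ÷ 0.743 = 49799.2328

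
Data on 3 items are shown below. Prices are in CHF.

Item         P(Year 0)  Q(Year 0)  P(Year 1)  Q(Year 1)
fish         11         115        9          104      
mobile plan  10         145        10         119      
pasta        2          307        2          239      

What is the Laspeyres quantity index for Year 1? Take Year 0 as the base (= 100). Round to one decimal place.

84.5

Laspeyres quantity index uses base-period prices as weights.
ΣP(Year 0)·Q(Year 1) = 11×104 + 10×119 + 2×239 = 1144 + 1190 + 478 = 2812
ΣP(Year 0)·Q(Year 0) = 11×115 + 10×145 + 2×307 = 1265 + 1450 + 614 = 3329
Index = 2812 / 3329 × 100 = 84.4698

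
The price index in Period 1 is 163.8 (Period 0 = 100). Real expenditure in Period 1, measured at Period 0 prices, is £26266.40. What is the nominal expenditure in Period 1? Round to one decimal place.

43024.4

Nominal = Real × (Index/100) = 26266.40 × (163.8/100)
        = 26266.40 × 1.638 = 43024.3632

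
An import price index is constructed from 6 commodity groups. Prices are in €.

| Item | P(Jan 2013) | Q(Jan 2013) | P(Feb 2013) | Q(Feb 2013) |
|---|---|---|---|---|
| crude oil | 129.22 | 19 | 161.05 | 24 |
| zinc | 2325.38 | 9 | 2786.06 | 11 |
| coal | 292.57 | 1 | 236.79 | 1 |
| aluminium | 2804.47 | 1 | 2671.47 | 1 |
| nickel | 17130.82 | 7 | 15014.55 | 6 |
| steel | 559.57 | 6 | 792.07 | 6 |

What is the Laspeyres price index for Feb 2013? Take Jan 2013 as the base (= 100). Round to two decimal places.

Laspeyres price index uses base-period quantities as weights.
ΣP(Feb 2013)·Q(Jan 2013) = 161.05×19 + 2786.06×9 + 236.79×1 + 2671.47×1 + 15014.55×7 + 792.07×6 = 3059.95 + 25074.54 + 236.79 + 2671.47 + 105101.85 + 4752.42 = 140897.02
ΣP(Jan 2013)·Q(Jan 2013) = 129.22×19 + 2325.38×9 + 292.57×1 + 2804.47×1 + 17130.82×7 + 559.57×6 = 2455.18 + 20928.42 + 292.57 + 2804.47 + 119915.74 + 3357.42 = 149753.8
Index = 140897.02 / 149753.8 × 100 = 94.0858

94.09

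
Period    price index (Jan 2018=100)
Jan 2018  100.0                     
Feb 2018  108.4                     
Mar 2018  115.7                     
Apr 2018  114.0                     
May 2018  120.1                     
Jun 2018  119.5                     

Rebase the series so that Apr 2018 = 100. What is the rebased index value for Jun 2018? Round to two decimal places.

Rebased(Jun 2018) = 119.5 / 114.0 × 100 = 104.8246

104.82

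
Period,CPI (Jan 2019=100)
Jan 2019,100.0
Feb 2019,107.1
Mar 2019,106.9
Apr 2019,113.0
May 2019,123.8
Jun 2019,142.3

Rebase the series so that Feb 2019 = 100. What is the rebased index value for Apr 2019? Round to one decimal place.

105.5

Rebased(Apr 2019) = 113.0 / 107.1 × 100 = 105.5089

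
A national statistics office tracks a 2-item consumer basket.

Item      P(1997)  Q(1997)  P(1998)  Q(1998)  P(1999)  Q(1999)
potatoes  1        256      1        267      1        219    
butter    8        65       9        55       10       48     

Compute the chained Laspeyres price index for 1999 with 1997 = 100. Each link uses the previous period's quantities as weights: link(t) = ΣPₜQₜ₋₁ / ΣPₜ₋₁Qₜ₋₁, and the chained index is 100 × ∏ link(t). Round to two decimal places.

Link 1997→1998:
ΣP(1998)Q(1997) = 1×256 + 9×65 = 256 + 585 = 841
ΣP(1997)Q(1997) = 1×256 + 8×65 = 256 + 520 = 776
link = 841/776 = 1.083763
Link 1998→1999:
ΣP(1999)Q(1998) = 1×267 + 10×55 = 267 + 550 = 817
ΣP(1998)Q(1998) = 1×267 + 9×55 = 267 + 495 = 762
link = 817/762 = 1.072178
Chained index = 100 × 1.083763 × 1.072178 = 116.1987

116.20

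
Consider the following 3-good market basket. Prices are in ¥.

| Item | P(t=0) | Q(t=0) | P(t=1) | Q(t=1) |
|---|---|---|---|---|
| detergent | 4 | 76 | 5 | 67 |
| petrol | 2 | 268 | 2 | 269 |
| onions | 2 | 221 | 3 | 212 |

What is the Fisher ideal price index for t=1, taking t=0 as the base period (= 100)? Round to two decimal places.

Laspeyres component (base-period weights):
ΣP(t=1)Q(t=0) = 5×76 + 2×268 + 3×221 = 380 + 536 + 663 = 1579
ΣP(t=0)Q(t=0) = 4×76 + 2×268 + 2×221 = 304 + 536 + 442 = 1282
L = 1579 / 1282 × 100 = 123.1669
Paasche component (current-period weights):
ΣP(t=1)Q(t=1) = 5×67 + 2×269 + 3×212 = 335 + 538 + 636 = 1509
ΣP(t=0)Q(t=1) = 4×67 + 2×269 + 2×212 = 268 + 538 + 424 = 1230
P = 1509 / 1230 × 100 = 122.6829
Fisher = √(L × P) = √(123.1669 × 122.6829) = 122.9247

122.92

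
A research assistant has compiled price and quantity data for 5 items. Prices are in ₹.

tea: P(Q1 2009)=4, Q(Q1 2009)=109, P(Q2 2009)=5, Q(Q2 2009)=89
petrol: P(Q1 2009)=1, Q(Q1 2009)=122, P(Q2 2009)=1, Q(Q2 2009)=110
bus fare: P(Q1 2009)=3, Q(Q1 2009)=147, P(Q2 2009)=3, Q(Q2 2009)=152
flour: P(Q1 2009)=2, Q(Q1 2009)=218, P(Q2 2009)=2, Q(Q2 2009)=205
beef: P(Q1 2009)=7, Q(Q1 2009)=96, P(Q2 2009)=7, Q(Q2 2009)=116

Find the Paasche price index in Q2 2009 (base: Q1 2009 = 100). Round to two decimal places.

104.15

Paasche price index uses current-period quantities as weights.
ΣP(Q2 2009)·Q(Q2 2009) = 5×89 + 1×110 + 3×152 + 2×205 + 7×116 = 445 + 110 + 456 + 410 + 812 = 2233
ΣP(Q1 2009)·Q(Q2 2009) = 4×89 + 1×110 + 3×152 + 2×205 + 7×116 = 356 + 110 + 456 + 410 + 812 = 2144
Index = 2233 / 2144 × 100 = 104.1511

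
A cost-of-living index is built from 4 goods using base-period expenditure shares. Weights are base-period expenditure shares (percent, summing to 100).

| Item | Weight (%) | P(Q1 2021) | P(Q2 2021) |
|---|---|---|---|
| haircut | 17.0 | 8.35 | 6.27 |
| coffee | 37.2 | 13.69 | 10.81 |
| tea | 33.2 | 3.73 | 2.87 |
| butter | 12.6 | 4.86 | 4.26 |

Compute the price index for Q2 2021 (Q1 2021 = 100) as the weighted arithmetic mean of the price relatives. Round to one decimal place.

haircut: 17.0 × (6.27/8.35) = 17.0 × 0.750898 = 12.7653
coffee: 37.2 × (10.81/13.69) = 37.2 × 0.789627 = 29.3741
tea: 33.2 × (2.87/3.73) = 33.2 × 0.769437 = 25.5453
butter: 12.6 × (4.26/4.86) = 12.6 × 0.876543 = 11.0444
Index = Σ wᵢ·(p₁ᵢ/p₀ᵢ) = 12.7653 + 29.3741 + 25.5453 + 11.0444 = 78.7292

78.7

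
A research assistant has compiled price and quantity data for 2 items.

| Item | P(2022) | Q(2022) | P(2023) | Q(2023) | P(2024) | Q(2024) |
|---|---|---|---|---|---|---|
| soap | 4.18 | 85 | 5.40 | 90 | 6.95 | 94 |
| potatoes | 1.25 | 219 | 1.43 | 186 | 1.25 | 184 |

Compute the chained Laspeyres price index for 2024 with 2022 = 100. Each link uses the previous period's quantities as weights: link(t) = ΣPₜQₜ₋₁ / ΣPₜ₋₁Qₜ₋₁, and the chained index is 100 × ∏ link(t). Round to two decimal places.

140.06

Link 2022→2023:
ΣP(2023)Q(2022) = 5.40×85 + 1.43×219 = 459 + 313.17 = 772.17
ΣP(2022)Q(2022) = 4.18×85 + 1.25×219 = 355.3 + 273.75 = 629.05
link = 772.17/629.05 = 1.227518
Link 2023→2024:
ΣP(2024)Q(2023) = 6.95×90 + 1.25×186 = 625.5 + 232.5 = 858
ΣP(2023)Q(2023) = 5.40×90 + 1.43×186 = 486 + 265.98 = 751.98
link = 858/751.98 = 1.140988
Chained index = 100 × 1.227518 × 1.140988 = 140.0583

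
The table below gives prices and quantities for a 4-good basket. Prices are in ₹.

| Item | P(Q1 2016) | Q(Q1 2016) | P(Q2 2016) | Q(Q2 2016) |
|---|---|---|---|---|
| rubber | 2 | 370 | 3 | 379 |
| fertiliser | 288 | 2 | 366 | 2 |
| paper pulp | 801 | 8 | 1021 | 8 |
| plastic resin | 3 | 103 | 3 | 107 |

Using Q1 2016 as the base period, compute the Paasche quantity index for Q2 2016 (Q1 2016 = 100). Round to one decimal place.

100.4

Paasche quantity index uses current-period prices as weights.
ΣP(Q2 2016)·Q(Q2 2016) = 3×379 + 366×2 + 1021×8 + 3×107 = 1137 + 732 + 8168 + 321 = 10358
ΣP(Q2 2016)·Q(Q1 2016) = 3×370 + 366×2 + 1021×8 + 3×103 = 1110 + 732 + 8168 + 309 = 10319
Index = 10358 / 10319 × 100 = 100.3779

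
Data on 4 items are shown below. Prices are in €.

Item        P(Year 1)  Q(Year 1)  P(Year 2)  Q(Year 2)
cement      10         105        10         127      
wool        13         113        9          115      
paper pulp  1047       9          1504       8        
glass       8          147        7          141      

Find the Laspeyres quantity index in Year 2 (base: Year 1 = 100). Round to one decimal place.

Laspeyres quantity index uses base-period prices as weights.
ΣP(Year 1)·Q(Year 2) = 10×127 + 13×115 + 1047×8 + 8×141 = 1270 + 1495 + 8376 + 1128 = 12269
ΣP(Year 1)·Q(Year 1) = 10×105 + 13×113 + 1047×9 + 8×147 = 1050 + 1469 + 9423 + 1176 = 13118
Index = 12269 / 13118 × 100 = 93.5280

93.5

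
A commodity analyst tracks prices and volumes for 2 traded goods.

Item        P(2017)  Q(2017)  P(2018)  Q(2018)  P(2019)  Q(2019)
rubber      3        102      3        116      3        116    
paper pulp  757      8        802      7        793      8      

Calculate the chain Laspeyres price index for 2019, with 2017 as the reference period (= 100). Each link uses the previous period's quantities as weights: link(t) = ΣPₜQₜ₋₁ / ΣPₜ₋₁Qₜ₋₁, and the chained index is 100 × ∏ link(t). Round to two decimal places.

Link 2017→2018:
ΣP(2018)Q(2017) = 3×102 + 802×8 = 306 + 6416 = 6722
ΣP(2017)Q(2017) = 3×102 + 757×8 = 306 + 6056 = 6362
link = 6722/6362 = 1.056586
Link 2018→2019:
ΣP(2019)Q(2018) = 3×116 + 793×7 = 348 + 5551 = 5899
ΣP(2018)Q(2018) = 3×116 + 802×7 = 348 + 5614 = 5962
link = 5899/5962 = 0.989433
Chained index = 100 × 1.056586 × 0.989433 = 104.5421

104.54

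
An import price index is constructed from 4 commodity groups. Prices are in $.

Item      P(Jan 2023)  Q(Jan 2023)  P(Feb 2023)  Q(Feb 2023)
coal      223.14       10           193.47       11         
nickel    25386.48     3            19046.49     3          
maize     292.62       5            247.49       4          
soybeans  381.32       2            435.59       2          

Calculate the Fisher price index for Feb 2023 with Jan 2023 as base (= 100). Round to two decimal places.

Laspeyres component (base-period weights):
ΣP(Feb 2023)Q(Jan 2023) = 193.47×10 + 19046.49×3 + 247.49×5 + 435.59×2 = 1934.7 + 57139.47 + 1237.45 + 871.18 = 61182.8
ΣP(Jan 2023)Q(Jan 2023) = 223.14×10 + 25386.48×3 + 292.62×5 + 381.32×2 = 2231.4 + 76159.44 + 1463.1 + 762.64 = 80616.58
L = 61182.8 / 80616.58 × 100 = 75.8936
Paasche component (current-period weights):
ΣP(Feb 2023)Q(Feb 2023) = 193.47×11 + 19046.49×3 + 247.49×4 + 435.59×2 = 2128.17 + 57139.47 + 989.96 + 871.18 = 61128.78
ΣP(Jan 2023)Q(Feb 2023) = 223.14×11 + 25386.48×3 + 292.62×4 + 381.32×2 = 2454.54 + 76159.44 + 1170.48 + 762.64 = 80547.1
P = 61128.78 / 80547.1 × 100 = 75.8920
Fisher = √(L × P) = √(75.8936 × 75.8920) = 75.8928

75.89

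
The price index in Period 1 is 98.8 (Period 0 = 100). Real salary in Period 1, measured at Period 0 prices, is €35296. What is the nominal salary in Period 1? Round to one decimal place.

34872.4

Nominal = Real × (Index/100) = 35296 × (98.8/100)
        = 35296 × 0.988 = 34872.4480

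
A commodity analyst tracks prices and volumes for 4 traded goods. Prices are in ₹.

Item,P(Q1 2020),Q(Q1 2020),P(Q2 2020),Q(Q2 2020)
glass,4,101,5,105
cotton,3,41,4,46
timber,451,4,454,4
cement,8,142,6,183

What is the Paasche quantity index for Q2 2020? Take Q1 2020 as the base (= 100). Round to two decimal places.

108.57

Paasche quantity index uses current-period prices as weights.
ΣP(Q2 2020)·Q(Q2 2020) = 5×105 + 4×46 + 454×4 + 6×183 = 525 + 184 + 1816 + 1098 = 3623
ΣP(Q2 2020)·Q(Q1 2020) = 5×101 + 4×41 + 454×4 + 6×142 = 505 + 164 + 1816 + 852 = 3337
Index = 3623 / 3337 × 100 = 108.5706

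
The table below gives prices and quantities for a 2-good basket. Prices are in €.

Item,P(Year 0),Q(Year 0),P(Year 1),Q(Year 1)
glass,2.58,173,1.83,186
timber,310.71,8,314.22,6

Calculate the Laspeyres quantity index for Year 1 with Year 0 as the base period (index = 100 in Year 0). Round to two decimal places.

79.95

Laspeyres quantity index uses base-period prices as weights.
ΣP(Year 0)·Q(Year 1) = 2.58×186 + 310.71×6 = 479.88 + 1864.26 = 2344.14
ΣP(Year 0)·Q(Year 0) = 2.58×173 + 310.71×8 = 446.34 + 2485.68 = 2932.02
Index = 2344.14 / 2932.02 × 100 = 79.9497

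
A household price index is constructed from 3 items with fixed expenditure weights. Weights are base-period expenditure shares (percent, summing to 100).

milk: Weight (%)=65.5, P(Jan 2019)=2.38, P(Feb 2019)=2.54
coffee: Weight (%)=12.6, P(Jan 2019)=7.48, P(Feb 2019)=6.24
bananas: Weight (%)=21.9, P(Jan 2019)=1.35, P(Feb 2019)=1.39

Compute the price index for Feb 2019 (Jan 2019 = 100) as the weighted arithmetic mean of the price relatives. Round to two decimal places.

milk: 65.5 × (2.54/2.38) = 65.5 × 1.067227 = 69.9034
coffee: 12.6 × (6.24/7.48) = 12.6 × 0.834225 = 10.5112
bananas: 21.9 × (1.39/1.35) = 21.9 × 1.029630 = 22.5489
Index = Σ wᵢ·(p₁ᵢ/p₀ᵢ) = 69.9034 + 10.5112 + 22.5489 = 102.9635

102.96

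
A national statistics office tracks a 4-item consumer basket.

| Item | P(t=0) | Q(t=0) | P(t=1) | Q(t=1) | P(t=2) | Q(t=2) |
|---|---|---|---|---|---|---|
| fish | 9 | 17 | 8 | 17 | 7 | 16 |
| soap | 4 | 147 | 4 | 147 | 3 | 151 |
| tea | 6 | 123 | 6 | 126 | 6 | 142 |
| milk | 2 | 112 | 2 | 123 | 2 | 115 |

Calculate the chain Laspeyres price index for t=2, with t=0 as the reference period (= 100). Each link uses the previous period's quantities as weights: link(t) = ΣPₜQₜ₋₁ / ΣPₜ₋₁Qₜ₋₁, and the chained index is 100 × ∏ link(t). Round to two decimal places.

89.59

Link t=0→t=1:
ΣP(t=1)Q(t=0) = 8×17 + 4×147 + 6×123 + 2×112 = 136 + 588 + 738 + 224 = 1686
ΣP(t=0)Q(t=0) = 9×17 + 4×147 + 6×123 + 2×112 = 153 + 588 + 738 + 224 = 1703
link = 1686/1703 = 0.990018
Link t=1→t=2:
ΣP(t=2)Q(t=1) = 7×17 + 3×147 + 6×126 + 2×123 = 119 + 441 + 756 + 246 = 1562
ΣP(t=1)Q(t=1) = 8×17 + 4×147 + 6×126 + 2×123 = 136 + 588 + 756 + 246 = 1726
link = 1562/1726 = 0.904983
Chained index = 100 × 0.990018 × 0.904983 = 89.5949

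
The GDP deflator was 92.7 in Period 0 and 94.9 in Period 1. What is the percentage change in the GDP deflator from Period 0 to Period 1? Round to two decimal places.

2.37%

Change = (94.9 − 92.7) / 92.7 × 100
       = 2.2 / 92.7 × 100 = 2.3732%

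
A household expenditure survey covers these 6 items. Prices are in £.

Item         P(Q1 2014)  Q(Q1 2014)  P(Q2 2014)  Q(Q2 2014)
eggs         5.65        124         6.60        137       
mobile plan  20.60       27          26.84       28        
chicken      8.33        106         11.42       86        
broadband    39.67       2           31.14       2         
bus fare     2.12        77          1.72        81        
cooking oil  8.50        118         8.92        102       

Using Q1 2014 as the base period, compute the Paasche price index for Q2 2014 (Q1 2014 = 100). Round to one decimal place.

Paasche price index uses current-period quantities as weights.
ΣP(Q2 2014)·Q(Q2 2014) = 6.60×137 + 26.84×28 + 11.42×86 + 31.14×2 + 1.72×81 + 8.92×102 = 904.2 + 751.52 + 982.12 + 62.28 + 139.32 + 909.84 = 3749.28
ΣP(Q1 2014)·Q(Q2 2014) = 5.65×137 + 20.60×28 + 8.33×86 + 39.67×2 + 2.12×81 + 8.50×102 = 774.05 + 576.8 + 716.38 + 79.34 + 171.72 + 867 = 3185.29
Index = 3749.28 / 3185.29 × 100 = 117.7061

117.7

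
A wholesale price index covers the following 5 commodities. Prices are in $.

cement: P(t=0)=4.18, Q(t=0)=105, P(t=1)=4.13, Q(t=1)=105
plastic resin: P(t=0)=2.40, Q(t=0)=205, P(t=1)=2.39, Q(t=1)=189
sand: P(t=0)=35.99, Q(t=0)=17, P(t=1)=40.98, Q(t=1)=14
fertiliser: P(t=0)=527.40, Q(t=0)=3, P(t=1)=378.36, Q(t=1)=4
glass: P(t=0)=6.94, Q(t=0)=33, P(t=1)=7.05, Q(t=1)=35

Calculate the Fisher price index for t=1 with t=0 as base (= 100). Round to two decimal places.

87.47

Laspeyres component (base-period weights):
ΣP(t=1)Q(t=0) = 4.13×105 + 2.39×205 + 40.98×17 + 378.36×3 + 7.05×33 = 433.65 + 489.95 + 696.66 + 1135.08 + 232.65 = 2987.99
ΣP(t=0)Q(t=0) = 4.18×105 + 2.40×205 + 35.99×17 + 527.40×3 + 6.94×33 = 438.9 + 492 + 611.83 + 1582.2 + 229.02 = 3353.95
L = 2987.99 / 3353.95 × 100 = 89.0887
Paasche component (current-period weights):
ΣP(t=1)Q(t=1) = 4.13×105 + 2.39×189 + 40.98×14 + 378.36×4 + 7.05×35 = 433.65 + 451.71 + 573.72 + 1513.44 + 246.75 = 3219.27
ΣP(t=0)Q(t=1) = 4.18×105 + 2.40×189 + 35.99×14 + 527.40×4 + 6.94×35 = 438.9 + 453.6 + 503.86 + 2109.6 + 242.9 = 3748.86
P = 3219.27 / 3748.86 × 100 = 85.8733
Fisher = √(L × P) = √(89.0887 × 85.8733) = 87.4662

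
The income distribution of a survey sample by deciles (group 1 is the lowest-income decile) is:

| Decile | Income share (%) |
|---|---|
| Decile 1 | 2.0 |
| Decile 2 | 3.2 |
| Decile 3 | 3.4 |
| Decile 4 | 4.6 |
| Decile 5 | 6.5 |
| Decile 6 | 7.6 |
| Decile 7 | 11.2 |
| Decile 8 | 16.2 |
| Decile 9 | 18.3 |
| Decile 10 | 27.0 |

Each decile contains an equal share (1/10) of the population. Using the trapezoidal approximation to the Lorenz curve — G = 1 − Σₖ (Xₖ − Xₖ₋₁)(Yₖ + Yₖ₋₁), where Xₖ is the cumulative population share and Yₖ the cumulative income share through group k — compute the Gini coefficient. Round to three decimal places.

Cumulative income shares Yₖ: 0.0200, 0.0520, 0.0860, 0.1320, 0.1970, 0.2730, 0.3850, 0.5470, 0.7300, 1.0000
Σ (Xₖ−Xₖ₋₁)(Yₖ+Yₖ₋₁) = (1/10)(0.0200+0.0000) + (1/10)(0.0520+0.0200) + (1/10)(0.0860+0.0520) + (1/10)(0.1320+0.0860) + (1/10)(0.1970+0.1320) + (1/10)(0.2730+0.1970) + (1/10)(0.3850+0.2730) + (1/10)(0.5470+0.3850) + (1/10)(0.7300+0.5470) + (1/10)(1.0000+0.7300)
  = 0.0020 + 0.0072 + 0.0138 + 0.0218 + 0.0329 + 0.0470 + 0.0658 + 0.0932 + 0.1277 + 0.1730 = 0.5844
G = 1 − 0.5844 = 0.4156

0.416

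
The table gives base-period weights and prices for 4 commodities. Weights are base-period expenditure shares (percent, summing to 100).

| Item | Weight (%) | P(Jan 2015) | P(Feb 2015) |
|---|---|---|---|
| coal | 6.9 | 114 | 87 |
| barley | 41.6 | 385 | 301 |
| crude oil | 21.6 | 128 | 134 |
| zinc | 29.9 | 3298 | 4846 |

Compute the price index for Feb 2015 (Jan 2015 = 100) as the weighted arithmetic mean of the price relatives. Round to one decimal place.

coal: 6.9 × (87/114) = 6.9 × 0.763158 = 5.2658
barley: 41.6 × (301/385) = 41.6 × 0.781818 = 32.5236
crude oil: 21.6 × (134/128) = 21.6 × 1.046875 = 22.6125
zinc: 29.9 × (4846/3298) = 29.9 × 1.469375 = 43.9343
Index = Σ wᵢ·(p₁ᵢ/p₀ᵢ) = 5.2658 + 32.5236 + 22.6125 + 43.9343 = 104.3362

104.3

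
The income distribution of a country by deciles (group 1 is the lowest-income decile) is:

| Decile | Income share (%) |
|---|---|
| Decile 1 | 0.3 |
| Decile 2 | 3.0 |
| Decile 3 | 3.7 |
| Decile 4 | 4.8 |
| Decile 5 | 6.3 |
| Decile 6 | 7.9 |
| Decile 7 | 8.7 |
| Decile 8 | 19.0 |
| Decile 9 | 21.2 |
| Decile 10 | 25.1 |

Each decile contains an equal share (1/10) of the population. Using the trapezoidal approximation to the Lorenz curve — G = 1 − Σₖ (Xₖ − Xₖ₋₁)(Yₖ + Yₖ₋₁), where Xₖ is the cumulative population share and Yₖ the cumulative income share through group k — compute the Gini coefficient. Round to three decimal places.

Cumulative income shares Yₖ: 0.0030, 0.0330, 0.0700, 0.1180, 0.1810, 0.2600, 0.3470, 0.5370, 0.7490, 1.0000
Σ (Xₖ−Xₖ₋₁)(Yₖ+Yₖ₋₁) = (1/10)(0.0030+0.0000) + (1/10)(0.0330+0.0030) + (1/10)(0.0700+0.0330) + (1/10)(0.1180+0.0700) + (1/10)(0.1810+0.1180) + (1/10)(0.2600+0.1810) + (1/10)(0.3470+0.2600) + (1/10)(0.5370+0.3470) + (1/10)(0.7490+0.5370) + (1/10)(1.0000+0.7490)
  = 0.0003 + 0.0036 + 0.0103 + 0.0188 + 0.0299 + 0.0441 + 0.0607 + 0.0884 + 0.1286 + 0.1749 = 0.5596
G = 1 − 0.5596 = 0.4404

0.440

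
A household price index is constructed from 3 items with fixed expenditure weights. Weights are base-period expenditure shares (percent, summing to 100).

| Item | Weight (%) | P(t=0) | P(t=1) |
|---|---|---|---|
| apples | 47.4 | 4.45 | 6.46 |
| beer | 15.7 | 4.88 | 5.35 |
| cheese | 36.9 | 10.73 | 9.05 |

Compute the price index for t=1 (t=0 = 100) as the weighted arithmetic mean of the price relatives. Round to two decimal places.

apples: 47.4 × (6.46/4.45) = 47.4 × 1.451685 = 68.8099
beer: 15.7 × (5.35/4.88) = 15.7 × 1.096311 = 17.2121
cheese: 36.9 × (9.05/10.73) = 36.9 × 0.843430 = 31.1226
Index = Σ wᵢ·(p₁ᵢ/p₀ᵢ) = 68.8099 + 17.2121 + 31.1226 = 117.1445

117.14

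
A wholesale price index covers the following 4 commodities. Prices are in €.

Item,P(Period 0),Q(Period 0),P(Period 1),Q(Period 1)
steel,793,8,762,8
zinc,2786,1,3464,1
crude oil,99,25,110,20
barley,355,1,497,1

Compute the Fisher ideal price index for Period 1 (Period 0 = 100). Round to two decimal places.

106.99

Laspeyres component (base-period weights):
ΣP(Period 1)Q(Period 0) = 762×8 + 3464×1 + 110×25 + 497×1 = 6096 + 3464 + 2750 + 497 = 12807
ΣP(Period 0)Q(Period 0) = 793×8 + 2786×1 + 99×25 + 355×1 = 6344 + 2786 + 2475 + 355 = 11960
L = 12807 / 11960 × 100 = 107.0819
Paasche component (current-period weights):
ΣP(Period 1)Q(Period 1) = 762×8 + 3464×1 + 110×20 + 497×1 = 6096 + 3464 + 2200 + 497 = 12257
ΣP(Period 0)Q(Period 1) = 793×8 + 2786×1 + 99×20 + 355×1 = 6344 + 2786 + 1980 + 355 = 11465
P = 12257 / 11465 × 100 = 106.9080
Fisher = √(L × P) = √(107.0819 × 106.9080) = 106.9949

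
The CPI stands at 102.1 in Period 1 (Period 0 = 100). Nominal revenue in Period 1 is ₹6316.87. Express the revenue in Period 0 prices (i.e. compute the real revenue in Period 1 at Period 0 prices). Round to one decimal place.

6186.9

Real = Nominal ÷ (Index/100) = 6316.87 ÷ (102.1/100)
     = 6316.87 ÷ 1.021 = 6186.9442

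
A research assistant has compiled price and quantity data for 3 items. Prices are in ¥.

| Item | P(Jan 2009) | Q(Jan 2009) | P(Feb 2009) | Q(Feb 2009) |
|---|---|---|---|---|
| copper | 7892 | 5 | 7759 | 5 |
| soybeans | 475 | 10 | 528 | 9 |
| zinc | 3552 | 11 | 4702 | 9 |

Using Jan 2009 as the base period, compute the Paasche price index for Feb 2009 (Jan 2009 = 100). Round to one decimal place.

Paasche price index uses current-period quantities as weights.
ΣP(Feb 2009)·Q(Feb 2009) = 7759×5 + 528×9 + 4702×9 = 38795 + 4752 + 42318 = 85865
ΣP(Jan 2009)·Q(Feb 2009) = 7892×5 + 475×9 + 3552×9 = 39460 + 4275 + 31968 = 75703
Index = 85865 / 75703 × 100 = 113.4235

113.4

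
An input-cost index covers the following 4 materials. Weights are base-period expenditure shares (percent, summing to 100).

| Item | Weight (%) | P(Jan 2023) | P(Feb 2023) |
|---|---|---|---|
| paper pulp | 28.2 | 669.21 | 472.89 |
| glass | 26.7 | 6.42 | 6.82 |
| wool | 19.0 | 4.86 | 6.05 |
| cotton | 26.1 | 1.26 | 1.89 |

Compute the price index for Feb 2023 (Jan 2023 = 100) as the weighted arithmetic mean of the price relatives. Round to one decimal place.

111.1

paper pulp: 28.2 × (472.89/669.21) = 28.2 × 0.706639 = 19.9272
glass: 26.7 × (6.82/6.42) = 26.7 × 1.062305 = 28.3636
wool: 19.0 × (6.05/4.86) = 19.0 × 1.244856 = 23.6523
cotton: 26.1 × (1.89/1.26) = 26.1 × 1.500000 = 39.1500
Index = Σ wᵢ·(p₁ᵢ/p₀ᵢ) = 19.9272 + 28.3636 + 23.6523 + 39.1500 = 111.0930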